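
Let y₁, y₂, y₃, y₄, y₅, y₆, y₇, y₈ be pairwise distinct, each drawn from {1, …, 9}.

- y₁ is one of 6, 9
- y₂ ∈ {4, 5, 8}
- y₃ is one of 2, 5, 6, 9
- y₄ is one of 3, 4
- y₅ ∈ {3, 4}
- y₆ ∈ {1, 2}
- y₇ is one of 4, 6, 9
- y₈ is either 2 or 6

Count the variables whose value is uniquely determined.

4

Among the 8 variables, 1 fits only y₆ (and all 8 values in {1, 2, 3, 4, 5, 6, 8, 9} must be used), so y₆ = 1.
Among the 7 still-open variables, 8 fits only y₂ (and all 7 values in {2, 3, 4, 5, 6, 8, 9} must be used), so y₂ = 8.
The 6 still-open variables together cover exactly {2, 3, 4, 5, 6, 9} — 6 values for 6 variables — and 5 appears only in y₃'s list, so y₃ = 5.
The 5 still-open variables draw from only 5 values {2, 3, 4, 6, 9}, so each is used; only y₈ can be 2, hence y₈ = 2.
y₄ and y₅ share exactly the 2 values {3, 4}; by pigeonhole those values go to them, so strike 3, 4 from y₇.
Determined: y₂=8, y₃=5, y₆=1, y₈=2. The other variables each still have more than one consistent value. That makes 4.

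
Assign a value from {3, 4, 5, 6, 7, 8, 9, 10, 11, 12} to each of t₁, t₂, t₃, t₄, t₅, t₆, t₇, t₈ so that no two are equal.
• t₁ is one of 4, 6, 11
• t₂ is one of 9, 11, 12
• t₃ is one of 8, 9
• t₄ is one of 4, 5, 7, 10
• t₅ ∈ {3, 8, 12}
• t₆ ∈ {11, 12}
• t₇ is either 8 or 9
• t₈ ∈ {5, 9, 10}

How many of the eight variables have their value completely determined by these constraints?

1

The 2 variables t₃ and t₇ are confined to {8, 9}, which locks those values in; drop them from t₂, t₅, t₈.
The 2 variables t₂ and t₆ are confined to {11, 12}, which locks those values in; drop them from t₁, t₅.
That leaves t₅ = 3.
Determined: t₅=3. The other variables each still have more than one consistent value. That makes 1.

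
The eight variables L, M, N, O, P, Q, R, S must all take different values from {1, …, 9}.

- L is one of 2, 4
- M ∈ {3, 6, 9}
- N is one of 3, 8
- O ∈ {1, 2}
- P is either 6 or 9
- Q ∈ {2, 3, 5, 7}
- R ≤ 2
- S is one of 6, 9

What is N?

The 2 variables O and R are confined to {1, 2}, which locks those values in; drop them from L, Q.
That leaves L = 4.
P and S between them cover only {6, 9} — a naked pair. Remove those values from M.
That leaves M = 3. Eliminate 3 elsewhere: N, Q.
So N = 8.

8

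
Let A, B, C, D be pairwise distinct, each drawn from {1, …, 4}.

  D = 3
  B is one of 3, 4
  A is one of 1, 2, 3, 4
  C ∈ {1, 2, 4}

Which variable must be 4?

D's domain is down to {3}, so D = 3. Eliminate 3 elsewhere: A, B.
So 4 goes to B.

B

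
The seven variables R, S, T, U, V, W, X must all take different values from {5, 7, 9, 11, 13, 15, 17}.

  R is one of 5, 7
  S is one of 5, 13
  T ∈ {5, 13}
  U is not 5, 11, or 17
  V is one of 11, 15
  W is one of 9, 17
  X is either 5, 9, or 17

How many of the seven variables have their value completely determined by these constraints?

3

Among the 7 variables, 11 fits only V (and all 7 values in {5, 7, 9, 11, 13, 15, 17} must be used), so V = 11.
The 6 still-open variables together cover exactly {5, 7, 9, 13, 15, 17} — 6 values for 6 variables — and 15 appears only in U's list, so U = 15.
The 5 still-open variables draw from only 5 values {5, 7, 9, 13, 17}, so each is used; only R can be 7, hence R = 7.
S and T between them cover only {5, 13} — a naked pair. Remove those values from X.
Determined: R=7, U=15, V=11. The other variables each still have more than one consistent value. That makes 3.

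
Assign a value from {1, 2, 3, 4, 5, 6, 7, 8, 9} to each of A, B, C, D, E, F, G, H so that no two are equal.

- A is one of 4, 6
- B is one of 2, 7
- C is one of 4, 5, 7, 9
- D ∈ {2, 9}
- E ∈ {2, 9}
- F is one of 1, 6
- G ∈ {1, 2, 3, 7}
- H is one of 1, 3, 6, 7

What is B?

Among the 8 variables, 5 fits only C (and all 8 values in {1, 2, 3, 4, 5, 6, 7, 9} must be used), so C = 5.
Among the 7 still-open variables, 4 fits only A (and all 7 values in {1, 2, 3, 4, 6, 7, 9} must be used), so A = 4.
D and E between them cover only {2, 9} — a naked pair. Remove those values from B, G.
So B = 7.

7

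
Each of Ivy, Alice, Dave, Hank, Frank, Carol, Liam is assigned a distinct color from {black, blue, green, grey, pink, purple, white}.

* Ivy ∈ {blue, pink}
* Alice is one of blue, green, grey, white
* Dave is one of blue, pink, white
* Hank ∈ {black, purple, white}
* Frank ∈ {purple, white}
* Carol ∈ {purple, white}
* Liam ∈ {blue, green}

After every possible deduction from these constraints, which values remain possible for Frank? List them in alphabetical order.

purple, white

The 7 variables draw from only 7 values {black, blue, green, grey, pink, purple, white}, so each is used; only Hank can be black, hence Hank = black.
The 6 still-open variables draw from only 6 values {blue, green, grey, pink, purple, white}, so each is used; only Alice can be grey, hence Alice = grey.
The 5 still-open variables together cover exactly {blue, green, pink, purple, white} — 5 values for 5 variables — and green appears only in Liam's list, so Liam = green.
Frank and Carol share exactly the 2 values {purple, white}; by pigeonhole those values go to them, so strike purple, white from Dave.
No further eliminations apply; Frank can still be any of purple, white.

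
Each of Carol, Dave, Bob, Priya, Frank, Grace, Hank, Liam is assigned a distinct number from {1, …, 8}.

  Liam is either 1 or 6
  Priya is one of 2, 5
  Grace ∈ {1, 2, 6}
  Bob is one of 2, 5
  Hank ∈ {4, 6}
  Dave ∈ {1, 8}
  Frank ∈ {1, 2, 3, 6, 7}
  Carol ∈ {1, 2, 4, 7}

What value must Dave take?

8

Among the 8 variables, 3 fits only Frank (and all 8 values in {1, 2, 3, 4, 5, 6, 7, 8} must be used), so Frank = 3.
The 7 still-open variables together cover exactly {1, 2, 4, 5, 6, 7, 8} — 7 values for 7 variables — and 7 appears only in Carol's list, so Carol = 7.
The 6 still-open variables draw from only 6 values {1, 2, 4, 5, 6, 8}, so each is used; only Hank can be 4, hence Hank = 4.
The 5 still-open variables together cover exactly {1, 2, 5, 6, 8} — 5 values for 5 variables — and 8 appears only in Dave's list, so Dave = 8.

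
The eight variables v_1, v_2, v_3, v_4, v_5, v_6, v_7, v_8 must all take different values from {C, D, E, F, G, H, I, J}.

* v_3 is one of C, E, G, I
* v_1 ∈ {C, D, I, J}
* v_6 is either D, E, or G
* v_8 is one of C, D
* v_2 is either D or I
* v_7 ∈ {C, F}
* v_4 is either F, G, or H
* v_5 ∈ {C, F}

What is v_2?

I

Among the 8 variables, H fits only v_4 (and all 8 values in {C, D, E, F, G, H, I, J} must be used), so v_4 = H.
The 7 still-open variables together cover exactly {C, D, E, F, G, I, J} — 7 values for 7 variables — and J appears only in v_1's list, so v_1 = J.
The 2 variables v_5 and v_7 are confined to {C, F}, which locks those values in; drop them from v_3, v_8.
v_8 must be D (only option left). Remove D from v_2, v_6.
So v_2 = I.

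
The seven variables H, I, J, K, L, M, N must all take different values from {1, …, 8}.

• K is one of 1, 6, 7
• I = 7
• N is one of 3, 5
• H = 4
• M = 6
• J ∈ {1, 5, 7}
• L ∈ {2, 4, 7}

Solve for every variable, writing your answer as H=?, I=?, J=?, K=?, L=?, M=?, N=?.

H has just one choice, so H = 4. So L can't be 4.
I must be 7 (only option left). Strike 7 from J, K, L.
L's domain is down to {2}, so L = 2.
M must be 6 (only option left). Remove 6 from K.
K has just one choice, so K = 1. Strike 1 from J.
J must be 5 (only option left). Strike 5 from N.
N must be 3 (only option left).

H=4, I=7, J=5, K=1, L=2, M=6, N=3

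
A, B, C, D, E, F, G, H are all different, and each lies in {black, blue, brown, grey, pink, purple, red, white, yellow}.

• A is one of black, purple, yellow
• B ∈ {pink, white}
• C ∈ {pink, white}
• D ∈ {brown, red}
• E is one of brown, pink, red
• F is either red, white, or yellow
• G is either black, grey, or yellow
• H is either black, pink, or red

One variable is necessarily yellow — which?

F

The 8 variables draw from only 8 values {black, brown, grey, pink, purple, red, white, yellow}, so each is used; only G can be grey, hence G = grey.
Among the 7 still-open variables, purple fits only A (and all 7 values in {black, brown, pink, purple, red, white, yellow} must be used), so A = purple.
Among the 6 still-open variables, black fits only H (and all 6 values in {black, brown, pink, red, white, yellow} must be used), so H = black.
Among the 5 still-open variables, yellow fits only F (and all 5 values in {brown, pink, red, white, yellow} must be used), so F = yellow.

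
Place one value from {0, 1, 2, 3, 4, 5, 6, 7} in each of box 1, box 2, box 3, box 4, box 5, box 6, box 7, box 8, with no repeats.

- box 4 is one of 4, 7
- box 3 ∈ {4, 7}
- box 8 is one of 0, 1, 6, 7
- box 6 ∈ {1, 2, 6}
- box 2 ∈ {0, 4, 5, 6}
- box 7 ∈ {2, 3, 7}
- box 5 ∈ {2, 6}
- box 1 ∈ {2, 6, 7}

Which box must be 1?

Among the 8 variables, 3 fits only box 7 (and all 8 values in {0, 1, 2, 3, 4, 5, 6, 7} must be used), so box 7 = 3.
Among the 7 still-open variables, 5 fits only box 2 (and all 7 values in {0, 1, 2, 4, 5, 6, 7} must be used), so box 2 = 5.
The 6 still-open variables together cover exactly {0, 1, 2, 4, 6, 7} — 6 values for 6 variables — and 0 appears only in box 8's list, so box 8 = 0.
The 5 still-open variables draw from only 5 values {1, 2, 4, 6, 7}, so each is used; only box 6 can be 1, hence box 6 = 1.

box 6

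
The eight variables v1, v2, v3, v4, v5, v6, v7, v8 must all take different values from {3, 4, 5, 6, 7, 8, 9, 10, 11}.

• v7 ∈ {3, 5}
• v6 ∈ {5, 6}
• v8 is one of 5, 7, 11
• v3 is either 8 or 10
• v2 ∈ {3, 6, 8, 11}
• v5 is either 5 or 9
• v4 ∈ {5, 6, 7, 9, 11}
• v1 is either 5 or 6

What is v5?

9

The 8 variables together cover exactly {3, 5, 6, 7, 8, 9, 10, 11} — 8 values for 8 variables — and 10 appears only in v3's list, so v3 = 10.
Among the 7 still-open variables, 8 fits only v2 (and all 7 values in {3, 5, 6, 7, 8, 9, 11} must be used), so v2 = 8.
Among the 6 still-open variables, 3 fits only v7 (and all 6 values in {3, 5, 6, 7, 9, 11} must be used), so v7 = 3.
v1 and v6 share exactly the 2 values {5, 6}; by pigeonhole those values go to them, so strike 5, 6 from v4, v5, v8.
So v5 = 9.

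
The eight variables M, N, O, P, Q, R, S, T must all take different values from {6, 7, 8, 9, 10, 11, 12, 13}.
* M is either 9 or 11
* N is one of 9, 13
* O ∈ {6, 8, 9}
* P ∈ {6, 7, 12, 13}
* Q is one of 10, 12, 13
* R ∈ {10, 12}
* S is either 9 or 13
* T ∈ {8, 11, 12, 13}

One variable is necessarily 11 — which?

M

The 8 variables together cover exactly {6, 7, 8, 9, 10, 11, 12, 13} — 8 values for 8 variables — and 7 appears only in P's list, so P = 7.
The 7 still-open variables together cover exactly {6, 8, 9, 10, 11, 12, 13} — 7 values for 7 variables — and 6 appears only in O's list, so O = 6.
Among the 6 still-open variables, 8 fits only T (and all 6 values in {8, 9, 10, 11, 12, 13} must be used), so T = 8.
The 5 still-open variables together cover exactly {9, 10, 11, 12, 13} — 5 values for 5 variables — and 11 appears only in M's list, so M = 11.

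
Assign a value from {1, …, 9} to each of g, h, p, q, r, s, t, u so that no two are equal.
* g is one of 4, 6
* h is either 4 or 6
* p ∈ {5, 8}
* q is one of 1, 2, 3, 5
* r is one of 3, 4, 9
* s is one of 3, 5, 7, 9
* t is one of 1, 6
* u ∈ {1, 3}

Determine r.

g and h between them cover only {4, 6} — a naked pair. Remove those values from r, t.
t's domain is down to {1}, so t = 1. So q, u can't be 1.
That leaves u = 3. Remove 3 from q, r, s.
So r = 9.

9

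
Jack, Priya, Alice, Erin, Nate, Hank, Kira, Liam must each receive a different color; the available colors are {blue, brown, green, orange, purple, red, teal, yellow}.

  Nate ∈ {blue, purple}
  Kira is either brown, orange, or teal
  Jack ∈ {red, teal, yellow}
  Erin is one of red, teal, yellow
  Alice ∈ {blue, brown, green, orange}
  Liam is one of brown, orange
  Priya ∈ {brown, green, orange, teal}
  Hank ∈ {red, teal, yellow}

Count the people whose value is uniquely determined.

The 8 variables together cover exactly {blue, brown, green, orange, purple, red, teal, yellow} — 8 values for 8 variables — and purple appears only in Nate's list, so Nate = purple.
The 7 still-open variables draw from only 7 values {blue, brown, green, orange, red, teal, yellow}, so each is used; only Alice can be blue, hence Alice = blue.
Among the 6 still-open variables, green fits only Priya (and all 6 values in {brown, green, orange, red, teal, yellow} must be used), so Priya = green.
The 3 variables Jack, Erin, Hank are confined to {red, teal, yellow}, which locks those values in; drop them from Kira.
Determined: Priya=green, Alice=blue, Nate=purple. The other people each still have more than one consistent value. That makes 3.

3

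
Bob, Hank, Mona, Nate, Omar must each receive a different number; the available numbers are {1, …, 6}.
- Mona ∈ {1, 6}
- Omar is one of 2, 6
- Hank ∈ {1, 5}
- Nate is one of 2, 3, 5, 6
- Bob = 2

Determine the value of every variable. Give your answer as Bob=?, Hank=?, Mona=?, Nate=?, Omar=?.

Bob has just one choice, so Bob = 2. Eliminate 2 elsewhere: Nate, Omar.
Omar must be 6 (only option left). Remove 6 from Mona, Nate.
Mona's domain is down to {1}, so Mona = 1. Strike 1 from Hank.
Hank's domain is down to {5}, so Hank = 5. Strike 5 from Nate.
Nate has just one choice, so Nate = 3.

Bob=2, Hank=5, Mona=1, Nate=3, Omar=6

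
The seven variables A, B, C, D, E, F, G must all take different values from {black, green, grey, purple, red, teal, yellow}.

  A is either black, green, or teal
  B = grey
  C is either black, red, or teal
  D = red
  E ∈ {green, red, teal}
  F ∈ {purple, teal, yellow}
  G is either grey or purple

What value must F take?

yellow

B has just one choice, so B = grey. So G can't be grey.
D must be red (only option left). Remove red from C, E.
G must be purple (only option left). Strike purple from F.
Among the 4 still-open variables, yellow fits only F (and all 4 values in {black, green, teal, yellow} must be used), so F = yellow.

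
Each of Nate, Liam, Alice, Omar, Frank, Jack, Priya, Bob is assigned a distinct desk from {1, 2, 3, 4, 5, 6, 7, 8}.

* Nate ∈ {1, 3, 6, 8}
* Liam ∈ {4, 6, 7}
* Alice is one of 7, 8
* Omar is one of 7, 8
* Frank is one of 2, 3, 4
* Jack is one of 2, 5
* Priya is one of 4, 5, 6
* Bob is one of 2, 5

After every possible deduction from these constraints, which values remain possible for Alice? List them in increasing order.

7, 8

Among the 8 variables, 1 fits only Nate (and all 8 values in {1, 2, 3, 4, 5, 6, 7, 8} must be used), so Nate = 1.
The 7 still-open variables draw from only 7 values {2, 3, 4, 5, 6, 7, 8}, so each is used; only Frank can be 3, hence Frank = 3.
The 2 variables Alice and Omar are confined to {7, 8}, which locks those values in; drop them from Liam.
Jack and Bob share exactly the 2 values {2, 5}; by pigeonhole those values go to them, so strike 2, 5 from Priya.
No further eliminations apply; Alice can still be any of 7, 8.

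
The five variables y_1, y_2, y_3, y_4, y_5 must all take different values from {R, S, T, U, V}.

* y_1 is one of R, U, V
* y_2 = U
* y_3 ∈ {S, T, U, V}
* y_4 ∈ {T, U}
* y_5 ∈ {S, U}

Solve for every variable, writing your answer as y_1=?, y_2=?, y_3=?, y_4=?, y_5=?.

y_2 has just one choice, so y_2 = U. Remove U from y_1, y_3, y_4, y_5.
That leaves y_4 = T. Strike T from y_3.
That leaves y_5 = S. So y_3 can't be S.
y_3's domain is down to {V}, so y_3 = V. Remove V from y_1.
y_1's domain is down to {R}, so y_1 = R.

y_1=R, y_2=U, y_3=V, y_4=T, y_5=S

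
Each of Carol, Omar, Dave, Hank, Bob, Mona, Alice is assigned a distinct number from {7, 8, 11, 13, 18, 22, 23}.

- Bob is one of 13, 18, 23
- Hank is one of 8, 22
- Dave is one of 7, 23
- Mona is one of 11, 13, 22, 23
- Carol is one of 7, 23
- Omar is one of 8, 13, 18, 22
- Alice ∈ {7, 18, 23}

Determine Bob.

Among the 7 variables, 11 fits only Mona (and all 7 values in {7, 8, 11, 13, 18, 22, 23} must be used), so Mona = 11.
The 2 variables Carol and Dave are confined to {7, 23}, which locks those values in; drop them from Bob, Alice.
Alice must be 18 (only option left). Eliminate 18 elsewhere: Omar, Bob.
So Bob = 13.

13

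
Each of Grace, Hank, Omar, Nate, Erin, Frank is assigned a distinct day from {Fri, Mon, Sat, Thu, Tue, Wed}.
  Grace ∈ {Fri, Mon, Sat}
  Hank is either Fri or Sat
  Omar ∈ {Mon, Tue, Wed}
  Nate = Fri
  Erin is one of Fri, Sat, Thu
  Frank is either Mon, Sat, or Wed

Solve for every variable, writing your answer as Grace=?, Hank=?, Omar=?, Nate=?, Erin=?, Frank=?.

Nate must be Fri (only option left). Strike Fri from Grace, Hank, Erin.
That leaves Hank = Sat. Strike Sat from Grace, Erin, Frank.
Erin must be Thu (only option left).
That leaves Grace = Mon. Strike Mon from Omar, Frank.
That leaves Frank = Wed. Remove Wed from Omar.
Omar must be Tue (only option left).

Grace=Mon, Hank=Sat, Omar=Tue, Nate=Fri, Erin=Thu, Frank=Wed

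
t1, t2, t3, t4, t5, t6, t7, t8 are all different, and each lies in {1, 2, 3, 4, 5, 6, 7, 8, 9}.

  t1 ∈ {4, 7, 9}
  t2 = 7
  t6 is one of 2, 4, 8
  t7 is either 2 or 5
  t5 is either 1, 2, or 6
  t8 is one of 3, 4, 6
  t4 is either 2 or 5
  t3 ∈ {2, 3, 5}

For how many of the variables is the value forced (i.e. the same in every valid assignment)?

2

t2's domain is down to {7}, so t2 = 7. So t1 can't be 7.
The 2 variables t4 and t7 are confined to {2, 5}, which locks those values in; drop them from t3, t5, t6.
t3 has just one choice, so t3 = 3. Eliminate 3 elsewhere: t8.
Determined: t2=7, t3=3. The other variables each still have more than one consistent value. That makes 2.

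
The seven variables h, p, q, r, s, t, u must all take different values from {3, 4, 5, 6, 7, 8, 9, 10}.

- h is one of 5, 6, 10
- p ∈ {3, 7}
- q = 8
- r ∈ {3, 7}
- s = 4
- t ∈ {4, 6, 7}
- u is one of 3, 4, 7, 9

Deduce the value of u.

9

q has just one choice, so q = 8.
s must be 4 (only option left). Eliminate 4 elsewhere: t, u.
p and r share exactly the 2 values {3, 7}; by pigeonhole those values go to them, so strike 3, 7 from t, u.
So u = 9.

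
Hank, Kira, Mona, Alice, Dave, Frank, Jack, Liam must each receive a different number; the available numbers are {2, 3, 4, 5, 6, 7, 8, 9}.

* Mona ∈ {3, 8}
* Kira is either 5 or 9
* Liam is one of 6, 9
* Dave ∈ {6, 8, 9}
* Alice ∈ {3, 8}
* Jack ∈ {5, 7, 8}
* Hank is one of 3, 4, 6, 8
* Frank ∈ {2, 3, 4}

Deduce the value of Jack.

7

The 8 variables draw from only 8 values {2, 3, 4, 5, 6, 7, 8, 9}, so each is used; only Frank can be 2, hence Frank = 2.
The 7 still-open variables together cover exactly {3, 4, 5, 6, 7, 8, 9} — 7 values for 7 variables — and 4 appears only in Hank's list, so Hank = 4.
The 6 still-open variables draw from only 6 values {3, 5, 6, 7, 8, 9}, so each is used; only Jack can be 7, hence Jack = 7.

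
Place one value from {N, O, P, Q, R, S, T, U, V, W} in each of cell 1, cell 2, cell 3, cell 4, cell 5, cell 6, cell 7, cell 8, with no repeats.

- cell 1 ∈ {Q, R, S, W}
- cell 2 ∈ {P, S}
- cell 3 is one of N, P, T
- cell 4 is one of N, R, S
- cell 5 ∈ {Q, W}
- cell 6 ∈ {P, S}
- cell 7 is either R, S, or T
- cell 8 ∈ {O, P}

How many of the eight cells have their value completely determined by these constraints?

The 8 variables together cover exactly {N, O, P, Q, R, S, T, W} — 8 values for 8 variables — and O appears only in cell 8's list, so cell 8 = O.
The 2 variables cell 2 and cell 6 are confined to {P, S}, which locks those values in; drop them from cell 1, cell 3, cell 4, cell 7.
The 3 variables cell 3, cell 4, cell 7 are confined to {N, R, T}, which locks those values in; drop them from cell 1.
Determined: cell 8=O. The other cells each still have more than one consistent value. That makes 1.

1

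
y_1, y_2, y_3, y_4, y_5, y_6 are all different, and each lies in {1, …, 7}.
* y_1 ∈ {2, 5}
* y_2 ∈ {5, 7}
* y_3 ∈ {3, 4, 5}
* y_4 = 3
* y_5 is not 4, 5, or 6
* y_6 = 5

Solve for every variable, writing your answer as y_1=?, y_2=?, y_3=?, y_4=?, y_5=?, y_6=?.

y_1=2, y_2=7, y_3=4, y_4=3, y_5=1, y_6=5

y_4 must be 3 (only option left). Strike 3 from y_3, y_5.
That leaves y_6 = 5. So y_1, y_2, y_3 can't be 5.
That leaves y_1 = 2. Eliminate 2 elsewhere: y_5.
y_2 has just one choice, so y_2 = 7. Remove 7 from y_5.
That leaves y_3 = 4.
y_5's domain is down to {1}, so y_5 = 1.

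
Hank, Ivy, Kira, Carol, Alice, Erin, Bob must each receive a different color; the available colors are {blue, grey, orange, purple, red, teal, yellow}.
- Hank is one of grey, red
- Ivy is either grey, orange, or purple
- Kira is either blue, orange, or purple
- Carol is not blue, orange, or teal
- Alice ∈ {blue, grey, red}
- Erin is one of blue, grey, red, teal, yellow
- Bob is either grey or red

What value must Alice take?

The 7 variables together cover exactly {blue, grey, orange, purple, red, teal, yellow} — 7 values for 7 variables — and teal appears only in Erin's list, so Erin = teal.
The 6 still-open variables together cover exactly {blue, grey, orange, purple, red, yellow} — 6 values for 6 variables — and yellow appears only in Carol's list, so Carol = yellow.
Hank and Bob between them cover only {grey, red} — a naked pair. Remove those values from Ivy, Alice.
So Alice = blue.

blue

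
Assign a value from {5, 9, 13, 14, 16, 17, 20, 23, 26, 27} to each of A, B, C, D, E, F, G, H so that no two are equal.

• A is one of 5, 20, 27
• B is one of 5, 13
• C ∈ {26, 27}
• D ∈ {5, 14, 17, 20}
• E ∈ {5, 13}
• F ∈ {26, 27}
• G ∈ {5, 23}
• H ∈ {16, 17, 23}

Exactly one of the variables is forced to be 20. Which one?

The 2 variables B and E are confined to {5, 13}, which locks those values in; drop them from A, D, G.
G must be 23 (only option left). Strike 23 from H.
The 2 variables C and F are confined to {26, 27}, which locks those values in; drop them from A.
So 20 goes to A.

A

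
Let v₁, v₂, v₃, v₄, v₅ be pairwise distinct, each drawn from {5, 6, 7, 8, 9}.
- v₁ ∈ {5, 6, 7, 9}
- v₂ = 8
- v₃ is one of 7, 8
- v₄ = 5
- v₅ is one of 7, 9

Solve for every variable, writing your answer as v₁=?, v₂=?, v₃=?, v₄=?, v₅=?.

v₁=6, v₂=8, v₃=7, v₄=5, v₅=9

v₂ must be 8 (only option left). So v₃ can't be 8.
That leaves v₃ = 7. So v₁, v₅ can't be 7.
v₄ must be 5 (only option left). Remove 5 from v₁.
v₅'s domain is down to {9}, so v₅ = 9. Strike 9 from v₁.
v₁ must be 6 (only option left).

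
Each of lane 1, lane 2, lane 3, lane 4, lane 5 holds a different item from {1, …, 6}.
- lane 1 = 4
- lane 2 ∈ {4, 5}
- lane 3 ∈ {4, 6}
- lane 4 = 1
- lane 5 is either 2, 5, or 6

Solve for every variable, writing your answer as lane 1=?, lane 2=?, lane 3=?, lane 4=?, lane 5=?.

lane 1 must be 4 (only option left). So lane 2, lane 3 can't be 4.
That leaves lane 2 = 5. So lane 5 can't be 5.
lane 3 must be 6 (only option left). So lane 5 can't be 6.
That leaves lane 4 = 1.
lane 5 must be 2 (only option left).

lane 1=4, lane 2=5, lane 3=6, lane 4=1, lane 5=2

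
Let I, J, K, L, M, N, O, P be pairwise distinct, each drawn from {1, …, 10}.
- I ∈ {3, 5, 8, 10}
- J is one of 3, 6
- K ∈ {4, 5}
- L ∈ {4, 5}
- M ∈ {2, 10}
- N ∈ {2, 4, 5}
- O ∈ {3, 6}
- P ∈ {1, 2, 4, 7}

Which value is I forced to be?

8

J and O share exactly the 2 values {3, 6}; by pigeonhole those values go to them, so strike 3, 6 from I.
K and L between them cover only {4, 5} — a naked pair. Remove those values from I, N, P.
N's domain is down to {2}, so N = 2. Eliminate 2 elsewhere: M, P.
M's domain is down to {10}, so M = 10. Strike 10 from I.
So I = 8.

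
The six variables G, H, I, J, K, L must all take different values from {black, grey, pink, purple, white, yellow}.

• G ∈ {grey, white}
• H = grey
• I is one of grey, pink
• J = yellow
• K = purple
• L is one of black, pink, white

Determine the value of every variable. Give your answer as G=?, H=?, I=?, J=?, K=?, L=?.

G=white, H=grey, I=pink, J=yellow, K=purple, L=black

H's domain is down to {grey}, so H = grey. So G, I can't be grey.
I's domain is down to {pink}, so I = pink. So L can't be pink.
J must be yellow (only option left).
K must be purple (only option left).
G's domain is down to {white}, so G = white. So L can't be white.
L's domain is down to {black}, so L = black.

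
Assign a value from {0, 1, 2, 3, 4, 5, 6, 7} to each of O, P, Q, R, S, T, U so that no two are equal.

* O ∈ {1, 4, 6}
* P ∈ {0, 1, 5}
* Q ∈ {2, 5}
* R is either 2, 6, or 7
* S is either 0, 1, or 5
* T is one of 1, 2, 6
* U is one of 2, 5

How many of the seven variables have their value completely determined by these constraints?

3

The 7 variables together cover exactly {0, 1, 2, 4, 5, 6, 7} — 7 values for 7 variables — and 4 appears only in O's list, so O = 4.
Among the 6 still-open variables, 7 fits only R (and all 6 values in {0, 1, 2, 5, 6, 7} must be used), so R = 7.
The 5 still-open variables draw from only 5 values {0, 1, 2, 5, 6}, so each is used; only T can be 6, hence T = 6.
The 2 variables Q and U are confined to {2, 5}, which locks those values in; drop them from P, S.
Determined: O=4, R=7, T=6. The other variables each still have more than one consistent value. That makes 3.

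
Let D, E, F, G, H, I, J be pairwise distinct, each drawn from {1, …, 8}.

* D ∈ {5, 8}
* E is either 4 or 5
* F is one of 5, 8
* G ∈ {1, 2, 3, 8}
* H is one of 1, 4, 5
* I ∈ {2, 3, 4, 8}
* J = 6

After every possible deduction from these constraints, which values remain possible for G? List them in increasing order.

J must be 6 (only option left).
D and F between them cover only {5, 8} — a naked pair. Remove those values from E, G, H, I.
E must be 4 (only option left). Strike 4 from H, I.
H's domain is down to {1}, so H = 1. Remove 1 from G.
No further eliminations apply; G can still be any of 2, 3.

2, 3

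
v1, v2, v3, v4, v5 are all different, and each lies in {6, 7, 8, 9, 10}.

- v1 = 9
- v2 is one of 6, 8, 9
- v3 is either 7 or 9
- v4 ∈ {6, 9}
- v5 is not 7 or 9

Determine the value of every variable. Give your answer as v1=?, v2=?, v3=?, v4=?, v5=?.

v1=9, v2=8, v3=7, v4=6, v5=10

v1 must be 9 (only option left). Strike 9 from v2, v3, v4.
v3 must be 7 (only option left).
v4 has just one choice, so v4 = 6. So v2, v5 can't be 6.
v2 has just one choice, so v2 = 8. So v5 can't be 8.
v5's domain is down to {10}, so v5 = 10.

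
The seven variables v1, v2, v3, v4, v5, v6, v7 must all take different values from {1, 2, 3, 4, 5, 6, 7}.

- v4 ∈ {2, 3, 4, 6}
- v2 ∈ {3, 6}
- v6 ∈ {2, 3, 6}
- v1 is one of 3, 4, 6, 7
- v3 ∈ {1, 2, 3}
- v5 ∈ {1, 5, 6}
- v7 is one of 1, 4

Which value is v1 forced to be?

7

The 7 variables together cover exactly {1, 2, 3, 4, 5, 6, 7} — 7 values for 7 variables — and 5 appears only in v5's list, so v5 = 5.
Among the 6 still-open variables, 7 fits only v1 (and all 6 values in {1, 2, 3, 4, 6, 7} must be used), so v1 = 7.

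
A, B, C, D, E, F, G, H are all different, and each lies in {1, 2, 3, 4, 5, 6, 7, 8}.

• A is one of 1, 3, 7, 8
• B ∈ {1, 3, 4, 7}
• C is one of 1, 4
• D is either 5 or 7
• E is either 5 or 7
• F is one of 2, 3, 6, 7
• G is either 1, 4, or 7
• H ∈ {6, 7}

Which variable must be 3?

The 8 variables draw from only 8 values {1, 2, 3, 4, 5, 6, 7, 8}, so each is used; only F can be 2, hence F = 2.
The 7 still-open variables together cover exactly {1, 3, 4, 5, 6, 7, 8} — 7 values for 7 variables — and 6 appears only in H's list, so H = 6.
The 6 still-open variables together cover exactly {1, 3, 4, 5, 7, 8} — 6 values for 6 variables — and 8 appears only in A's list, so A = 8.
The 5 still-open variables draw from only 5 values {1, 3, 4, 5, 7}, so each is used; only B can be 3, hence B = 3.

B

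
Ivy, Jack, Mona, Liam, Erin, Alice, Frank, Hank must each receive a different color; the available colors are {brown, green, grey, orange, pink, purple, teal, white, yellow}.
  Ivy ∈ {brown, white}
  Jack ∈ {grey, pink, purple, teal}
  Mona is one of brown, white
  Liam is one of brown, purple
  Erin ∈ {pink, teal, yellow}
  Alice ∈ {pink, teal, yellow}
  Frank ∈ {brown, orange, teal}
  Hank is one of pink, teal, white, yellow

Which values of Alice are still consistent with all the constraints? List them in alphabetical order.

Among the 8 variables, grey fits only Jack (and all 8 values in {brown, grey, orange, pink, purple, teal, white, yellow} must be used), so Jack = grey.
Among the 7 still-open variables, orange fits only Frank (and all 7 values in {brown, orange, pink, purple, teal, white, yellow} must be used), so Frank = orange.
The 6 still-open variables draw from only 6 values {brown, pink, purple, teal, white, yellow}, so each is used; only Liam can be purple, hence Liam = purple.
Ivy and Mona share exactly the 2 values {brown, white}; by pigeonhole those values go to them, so strike brown, white from Hank.
No further eliminations apply; Alice can still be any of pink, teal, yellow.

pink, teal, yellow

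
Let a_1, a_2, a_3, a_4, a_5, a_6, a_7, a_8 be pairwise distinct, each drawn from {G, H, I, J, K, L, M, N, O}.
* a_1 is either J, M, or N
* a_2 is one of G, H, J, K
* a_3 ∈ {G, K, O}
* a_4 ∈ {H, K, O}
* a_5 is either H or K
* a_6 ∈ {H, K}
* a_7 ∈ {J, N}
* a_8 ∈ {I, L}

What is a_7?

The 2 variables a_5 and a_6 are confined to {H, K}, which locks those values in; drop them from a_2, a_3, a_4.
That leaves a_4 = O. Eliminate O elsewhere: a_3.
That leaves a_3 = G. Eliminate G elsewhere: a_2.
That leaves a_2 = J. So a_1, a_7 can't be J.
So a_7 = N.

N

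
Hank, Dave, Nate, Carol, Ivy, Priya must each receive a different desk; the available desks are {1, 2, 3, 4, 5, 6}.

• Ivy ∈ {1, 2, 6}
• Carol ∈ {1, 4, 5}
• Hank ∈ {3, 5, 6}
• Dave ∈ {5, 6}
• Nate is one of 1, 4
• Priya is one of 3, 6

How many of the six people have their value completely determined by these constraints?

1

The 6 variables together cover exactly {1, 2, 3, 4, 5, 6} — 6 values for 6 variables — and 2 appears only in Ivy's list, so Ivy = 2.
The 3 variables Hank, Dave, Priya are confined to {3, 5, 6}, which locks those values in; drop them from Carol.
Determined: Ivy=2. The other people each still have more than one consistent value. That makes 1.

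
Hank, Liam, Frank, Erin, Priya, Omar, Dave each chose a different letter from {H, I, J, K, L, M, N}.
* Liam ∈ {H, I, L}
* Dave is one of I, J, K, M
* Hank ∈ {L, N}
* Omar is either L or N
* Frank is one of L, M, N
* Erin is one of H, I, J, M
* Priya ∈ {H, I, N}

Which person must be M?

The 7 variables draw from only 7 values {H, I, J, K, L, M, N}, so each is used; only Dave can be K, hence Dave = K.
The 6 still-open variables draw from only 6 values {H, I, J, L, M, N}, so each is used; only Erin can be J, hence Erin = J.
Among the 5 still-open variables, M fits only Frank (and all 5 values in {H, I, L, M, N} must be used), so Frank = M.

Frank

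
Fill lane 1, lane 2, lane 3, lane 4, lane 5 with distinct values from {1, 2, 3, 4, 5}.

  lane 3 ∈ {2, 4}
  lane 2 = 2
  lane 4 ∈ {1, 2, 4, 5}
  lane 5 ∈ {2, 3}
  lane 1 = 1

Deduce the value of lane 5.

lane 1's domain is down to {1}, so lane 1 = 1. Remove 1 from lane 4.
That leaves lane 2 = 2. Eliminate 2 elsewhere: lane 3, lane 4, lane 5.
So lane 5 = 3.

3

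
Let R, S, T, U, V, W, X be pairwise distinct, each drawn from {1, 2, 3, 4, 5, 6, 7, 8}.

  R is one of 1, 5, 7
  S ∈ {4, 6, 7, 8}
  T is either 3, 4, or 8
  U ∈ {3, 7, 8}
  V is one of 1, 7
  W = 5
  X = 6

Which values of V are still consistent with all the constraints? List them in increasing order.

1, 7

W has just one choice, so W = 5. Strike 5 from R.
That leaves X = 6. So S can't be 6.
R and V share exactly the 2 values {1, 7}; by pigeonhole those values go to them, so strike 1, 7 from S, U.
No further eliminations apply; V can still be any of 1, 7.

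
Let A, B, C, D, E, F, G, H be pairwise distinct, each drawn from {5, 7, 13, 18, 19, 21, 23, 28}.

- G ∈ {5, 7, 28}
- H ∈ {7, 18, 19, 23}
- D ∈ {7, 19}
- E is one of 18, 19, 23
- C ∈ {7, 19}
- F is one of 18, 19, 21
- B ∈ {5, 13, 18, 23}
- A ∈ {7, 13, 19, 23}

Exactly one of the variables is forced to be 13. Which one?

A

The 8 variables draw from only 8 values {5, 7, 13, 18, 19, 21, 23, 28}, so each is used; only F can be 21, hence F = 21.
The 7 still-open variables draw from only 7 values {5, 7, 13, 18, 19, 23, 28}, so each is used; only G can be 28, hence G = 28.
The 6 still-open variables draw from only 6 values {5, 7, 13, 18, 19, 23}, so each is used; only B can be 5, hence B = 5.
The 5 still-open variables together cover exactly {7, 13, 18, 19, 23} — 5 values for 5 variables — and 13 appears only in A's list, so A = 13.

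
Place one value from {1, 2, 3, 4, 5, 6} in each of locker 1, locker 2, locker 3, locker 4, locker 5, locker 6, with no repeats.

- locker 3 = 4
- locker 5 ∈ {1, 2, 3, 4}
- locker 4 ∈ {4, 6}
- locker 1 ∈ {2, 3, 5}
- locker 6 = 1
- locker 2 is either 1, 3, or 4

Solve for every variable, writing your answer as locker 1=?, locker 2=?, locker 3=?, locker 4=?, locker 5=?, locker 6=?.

locker 3 has just one choice, so locker 3 = 4. Remove 4 from locker 2, locker 4, locker 5.
locker 4 must be 6 (only option left).
locker 6 has just one choice, so locker 6 = 1. Eliminate 1 elsewhere: locker 2, locker 5.
locker 2 has just one choice, so locker 2 = 3. So locker 1, locker 5 can't be 3.
locker 5's domain is down to {2}, so locker 5 = 2. Eliminate 2 elsewhere: locker 1.
locker 1's domain is down to {5}, so locker 1 = 5.

locker 1=5, locker 2=3, locker 3=4, locker 4=6, locker 5=2, locker 6=1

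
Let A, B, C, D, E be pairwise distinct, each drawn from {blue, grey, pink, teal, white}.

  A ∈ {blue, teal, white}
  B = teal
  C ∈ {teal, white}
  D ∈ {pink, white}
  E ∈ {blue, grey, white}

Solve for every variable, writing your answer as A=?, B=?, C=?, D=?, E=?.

B must be teal (only option left). Strike teal from A, C.
C must be white (only option left). Remove white from A, D, E.
D's domain is down to {pink}, so D = pink.
A has just one choice, so A = blue. Strike blue from E.
E's domain is down to {grey}, so E = grey.

A=blue, B=teal, C=white, D=pink, E=grey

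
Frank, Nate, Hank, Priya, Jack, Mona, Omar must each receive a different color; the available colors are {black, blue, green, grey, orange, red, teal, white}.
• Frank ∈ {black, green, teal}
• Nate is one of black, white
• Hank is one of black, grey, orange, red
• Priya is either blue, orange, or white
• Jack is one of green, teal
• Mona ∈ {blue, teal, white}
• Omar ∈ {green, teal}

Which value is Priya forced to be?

Jack and Omar between them cover only {green, teal} — a naked pair. Remove those values from Frank, Mona.
Frank has just one choice, so Frank = black. So Nate, Hank can't be black.
Nate's domain is down to {white}, so Nate = white. Remove white from Priya, Mona.
Mona's domain is down to {blue}, so Mona = blue. Remove blue from Priya.
So Priya = orange.

orange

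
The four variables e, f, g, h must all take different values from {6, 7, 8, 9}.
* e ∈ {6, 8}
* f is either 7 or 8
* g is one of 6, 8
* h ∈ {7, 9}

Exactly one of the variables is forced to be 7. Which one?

f

The 4 variables together cover exactly {6, 7, 8, 9} — 4 values for 4 variables — and 9 appears only in h's list, so h = 9.
The 3 still-open variables together cover exactly {6, 7, 8} — 3 values for 3 variables — and 7 appears only in f's list, so f = 7.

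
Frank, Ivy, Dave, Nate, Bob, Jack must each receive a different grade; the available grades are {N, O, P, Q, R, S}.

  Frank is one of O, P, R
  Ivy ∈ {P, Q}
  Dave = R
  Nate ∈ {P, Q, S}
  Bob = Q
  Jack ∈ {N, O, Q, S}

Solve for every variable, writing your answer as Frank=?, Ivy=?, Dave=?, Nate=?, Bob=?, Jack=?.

Frank=O, Ivy=P, Dave=R, Nate=S, Bob=Q, Jack=N

Dave's domain is down to {R}, so Dave = R. Strike R from Frank.
Bob must be Q (only option left). So Ivy, Nate, Jack can't be Q.
Ivy must be P (only option left). Remove P from Frank, Nate.
That leaves Nate = S. Eliminate S elsewhere: Jack.
Frank must be O (only option left). Eliminate O elsewhere: Jack.
Jack's domain is down to {N}, so Jack = N.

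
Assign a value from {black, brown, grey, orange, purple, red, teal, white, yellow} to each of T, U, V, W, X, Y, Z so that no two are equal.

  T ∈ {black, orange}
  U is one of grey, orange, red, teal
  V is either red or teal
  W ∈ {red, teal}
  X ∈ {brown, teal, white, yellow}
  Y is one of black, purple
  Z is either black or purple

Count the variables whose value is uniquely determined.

The 2 variables V and W are confined to {red, teal}, which locks those values in; drop them from U, X.
Y and Z between them cover only {black, purple} — a naked pair. Remove those values from T.
T must be orange (only option left). Eliminate orange elsewhere: U.
That leaves U = grey.
Determined: T=orange, U=grey. The other variables each still have more than one consistent value. That makes 2.

2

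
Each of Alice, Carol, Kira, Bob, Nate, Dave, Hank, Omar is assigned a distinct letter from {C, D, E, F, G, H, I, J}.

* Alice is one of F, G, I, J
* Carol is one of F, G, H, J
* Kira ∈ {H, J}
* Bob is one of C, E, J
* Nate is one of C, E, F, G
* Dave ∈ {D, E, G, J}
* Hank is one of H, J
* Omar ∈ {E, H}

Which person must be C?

Bob

The 8 variables together cover exactly {C, D, E, F, G, H, I, J} — 8 values for 8 variables — and D appears only in Dave's list, so Dave = D.
The 7 still-open variables together cover exactly {C, E, F, G, H, I, J} — 7 values for 7 variables — and I appears only in Alice's list, so Alice = I.
Kira and Hank share exactly the 2 values {H, J}; by pigeonhole those values go to them, so strike H, J from Carol, Bob, Omar.
Omar must be E (only option left). So Bob, Nate can't be E.
So C goes to Bob.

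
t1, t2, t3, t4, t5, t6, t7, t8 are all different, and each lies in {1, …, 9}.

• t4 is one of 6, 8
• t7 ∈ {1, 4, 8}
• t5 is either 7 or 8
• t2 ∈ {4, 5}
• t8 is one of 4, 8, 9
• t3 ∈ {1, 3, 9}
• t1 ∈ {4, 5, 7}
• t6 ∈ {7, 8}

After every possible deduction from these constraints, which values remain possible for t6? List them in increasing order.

7, 8

The 8 variables draw from only 8 values {1, 3, 4, 5, 6, 7, 8, 9}, so each is used; only t3 can be 3, hence t3 = 3.
The 7 still-open variables together cover exactly {1, 4, 5, 6, 7, 8, 9} — 7 values for 7 variables — and 1 appears only in t7's list, so t7 = 1.
The 6 still-open variables together cover exactly {4, 5, 6, 7, 8, 9} — 6 values for 6 variables — and 6 appears only in t4's list, so t4 = 6.
The 5 still-open variables draw from only 5 values {4, 5, 7, 8, 9}, so each is used; only t8 can be 9, hence t8 = 9.
t5 and t6 between them cover only {7, 8} — a naked pair. Remove those values from t1.
No further eliminations apply; t6 can still be any of 7, 8.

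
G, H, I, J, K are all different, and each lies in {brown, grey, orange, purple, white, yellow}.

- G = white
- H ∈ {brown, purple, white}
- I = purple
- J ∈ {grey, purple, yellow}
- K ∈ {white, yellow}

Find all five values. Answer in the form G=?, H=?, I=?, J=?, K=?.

G must be white (only option left). So H, K can't be white.
I must be purple (only option left). Remove purple from H, J.
K has just one choice, so K = yellow. Strike yellow from J.
That leaves H = brown.
That leaves J = grey.

G=white, H=brown, I=purple, J=grey, K=yellow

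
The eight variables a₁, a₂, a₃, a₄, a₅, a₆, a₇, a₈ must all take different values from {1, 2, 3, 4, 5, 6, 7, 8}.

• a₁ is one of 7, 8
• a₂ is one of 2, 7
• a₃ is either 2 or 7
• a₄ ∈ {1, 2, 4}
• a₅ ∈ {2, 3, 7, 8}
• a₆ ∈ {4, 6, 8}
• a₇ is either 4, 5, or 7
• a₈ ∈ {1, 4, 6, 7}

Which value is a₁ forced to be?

8

The 8 variables together cover exactly {1, 2, 3, 4, 5, 6, 7, 8} — 8 values for 8 variables — and 3 appears only in a₅'s list, so a₅ = 3.
Among the 7 still-open variables, 5 fits only a₇ (and all 7 values in {1, 2, 4, 5, 6, 7, 8} must be used), so a₇ = 5.
a₂ and a₃ between them cover only {2, 7} — a naked pair. Remove those values from a₁, a₄, a₈.
So a₁ = 8.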